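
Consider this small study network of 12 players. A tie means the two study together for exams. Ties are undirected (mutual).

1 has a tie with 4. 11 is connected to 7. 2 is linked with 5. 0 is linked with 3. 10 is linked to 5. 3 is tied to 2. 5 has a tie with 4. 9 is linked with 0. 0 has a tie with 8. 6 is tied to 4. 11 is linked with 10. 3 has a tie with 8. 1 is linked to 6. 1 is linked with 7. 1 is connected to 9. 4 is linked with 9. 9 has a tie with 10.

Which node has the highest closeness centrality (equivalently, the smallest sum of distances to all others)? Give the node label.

9

Farness (sum of distances to all others) for each node — 0:23, 1:21, 2:26, 3:28, 4:21, 5:22, 6:28, 7:28, 8:30, 9:19, 10:22, 11:28.
The smallest farness is 19, for 9, so 9 has the highest closeness.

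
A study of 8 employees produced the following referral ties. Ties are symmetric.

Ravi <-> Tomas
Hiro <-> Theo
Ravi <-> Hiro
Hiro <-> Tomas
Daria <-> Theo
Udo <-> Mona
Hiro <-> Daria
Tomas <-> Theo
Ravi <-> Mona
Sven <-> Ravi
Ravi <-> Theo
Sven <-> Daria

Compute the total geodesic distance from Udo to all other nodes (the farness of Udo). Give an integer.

19

Distances from Udo: Daria:4, Hiro:3, Mona:1, Ravi:2, Sven:3, Theo:3, Tomas:3.
Sum = 4 + 3 + 1 + 2 + 3 + 3 + 3 = 19.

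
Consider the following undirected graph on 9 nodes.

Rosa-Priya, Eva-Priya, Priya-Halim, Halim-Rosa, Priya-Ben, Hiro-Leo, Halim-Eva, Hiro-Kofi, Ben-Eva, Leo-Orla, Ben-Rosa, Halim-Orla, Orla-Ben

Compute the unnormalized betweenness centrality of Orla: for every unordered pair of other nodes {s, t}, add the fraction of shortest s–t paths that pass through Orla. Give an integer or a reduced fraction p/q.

Pairs whose geodesics pass through Orla — Rosa–Hiro: 2/2; Rosa–Kofi: 2/2; Rosa–Leo: 2/2; Ben–Halim: 1/4; Ben–Hiro: 1; Ben–Kofi: 1; Ben–Leo: 1; Eva–Hiro: 2/2; Eva–Kofi: 2/2; Eva–Leo: 2/2; Halim–Hiro: 1; Halim–Kofi: 1; Halim–Leo: 1; Priya–Hiro: 2/2 … (+2 more pairs).
All other pairs contribute 0.
Summing the contributions gives betweenness(Orla) = 61/4.

61/4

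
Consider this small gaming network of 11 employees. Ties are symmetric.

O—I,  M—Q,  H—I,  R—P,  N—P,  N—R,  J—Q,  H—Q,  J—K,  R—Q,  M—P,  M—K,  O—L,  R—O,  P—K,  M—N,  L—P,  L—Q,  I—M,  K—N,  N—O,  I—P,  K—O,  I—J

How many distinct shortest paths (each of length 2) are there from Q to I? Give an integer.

3

The shortest distance is 2. The length-2 paths are: Q–J–I; Q–M–I; Q–H–I.
That gives 3 distinct shortest paths.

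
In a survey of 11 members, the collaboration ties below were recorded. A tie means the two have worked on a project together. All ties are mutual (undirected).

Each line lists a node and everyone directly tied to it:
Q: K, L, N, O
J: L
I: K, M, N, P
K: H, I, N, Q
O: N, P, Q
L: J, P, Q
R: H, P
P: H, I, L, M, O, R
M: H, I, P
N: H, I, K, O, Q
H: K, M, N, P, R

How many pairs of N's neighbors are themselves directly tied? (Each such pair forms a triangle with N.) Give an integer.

4

N's neighbors: H, I, K, O, and Q.
Neighbor pairs that are themselves tied: N–H–K; N–I–K; N–K–Q; N–O–Q. Each forms one triangle with N, for 4 in total.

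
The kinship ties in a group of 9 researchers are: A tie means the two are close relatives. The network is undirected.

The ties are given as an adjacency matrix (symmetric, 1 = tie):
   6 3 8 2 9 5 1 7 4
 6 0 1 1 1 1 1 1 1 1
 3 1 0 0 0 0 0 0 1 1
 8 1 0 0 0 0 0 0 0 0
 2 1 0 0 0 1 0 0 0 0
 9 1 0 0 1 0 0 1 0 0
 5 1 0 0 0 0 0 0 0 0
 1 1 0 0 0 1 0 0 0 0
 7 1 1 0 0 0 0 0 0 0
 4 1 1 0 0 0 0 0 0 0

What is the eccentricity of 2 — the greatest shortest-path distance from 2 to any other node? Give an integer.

2

Distances from 2: 1:2, 3:2, 4:2, 5:2, 6:1, 7:2, 8:2, 9:1.
The largest is 2 (to 3, 8, 5, 1, 7, and 4), so the eccentricity of 2 is 2.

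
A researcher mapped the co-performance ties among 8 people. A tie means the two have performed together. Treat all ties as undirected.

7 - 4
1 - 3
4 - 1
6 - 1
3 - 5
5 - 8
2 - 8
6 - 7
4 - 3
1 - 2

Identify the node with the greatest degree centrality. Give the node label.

Degrees — 1:4, 2:2, 3:3, 4:3, 5:2, 6:2, 7:2, 8:2.
The maximum is 4, attained only by 1.

1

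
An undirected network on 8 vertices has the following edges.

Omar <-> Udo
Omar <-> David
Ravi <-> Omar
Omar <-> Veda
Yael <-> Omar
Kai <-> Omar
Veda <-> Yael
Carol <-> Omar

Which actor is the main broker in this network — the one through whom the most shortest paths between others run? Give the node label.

Omar

Unnormalized betweenness of each node: Carol:0, David:0, Kai:0, Omar:20, Ravi:0, Udo:0, Veda:0, Yael:0.
Omar has the largest value, 20, making it the main broker — the node through which the most shortest paths run.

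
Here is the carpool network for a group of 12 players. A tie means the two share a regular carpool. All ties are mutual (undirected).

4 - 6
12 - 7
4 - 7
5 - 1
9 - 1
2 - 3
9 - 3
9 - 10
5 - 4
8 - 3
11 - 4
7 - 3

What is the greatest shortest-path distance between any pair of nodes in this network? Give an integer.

Eccentricity of each node (its greatest distance to any other): 1:4, 2:4, 3:3, 4:4, 5:4, 6:5, 7:3, 8:4, 9:4, 10:5, 11:5, 12:4.
The maximum eccentricity is 5, realized for instance by the pair 11–10 via 11 – 4 – 7 – 3 – 9 – 10. So the diameter is 5.

5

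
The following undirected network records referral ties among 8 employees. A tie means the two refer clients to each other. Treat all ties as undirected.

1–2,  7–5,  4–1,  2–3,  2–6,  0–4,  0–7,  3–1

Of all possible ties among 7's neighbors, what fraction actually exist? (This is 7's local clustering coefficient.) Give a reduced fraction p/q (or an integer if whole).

7's neighbors: 0 and 5 (k = 2).
Possible neighbor pairs: C(2,2) = 1. Edges among them: none → e = 0.
Clustering(7) = 0/1.

0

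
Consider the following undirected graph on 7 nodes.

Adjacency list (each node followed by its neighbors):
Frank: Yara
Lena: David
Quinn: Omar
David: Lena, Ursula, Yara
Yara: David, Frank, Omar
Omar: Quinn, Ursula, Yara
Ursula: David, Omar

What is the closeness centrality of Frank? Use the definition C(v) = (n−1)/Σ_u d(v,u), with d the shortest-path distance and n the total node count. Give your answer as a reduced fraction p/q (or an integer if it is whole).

3/7

Distances from Frank: David:2, Lena:3, Omar:2, Quinn:3, Ursula:3, Yara:1. Sum = 14.
n = 7, so closeness = 6/14 = 3/7.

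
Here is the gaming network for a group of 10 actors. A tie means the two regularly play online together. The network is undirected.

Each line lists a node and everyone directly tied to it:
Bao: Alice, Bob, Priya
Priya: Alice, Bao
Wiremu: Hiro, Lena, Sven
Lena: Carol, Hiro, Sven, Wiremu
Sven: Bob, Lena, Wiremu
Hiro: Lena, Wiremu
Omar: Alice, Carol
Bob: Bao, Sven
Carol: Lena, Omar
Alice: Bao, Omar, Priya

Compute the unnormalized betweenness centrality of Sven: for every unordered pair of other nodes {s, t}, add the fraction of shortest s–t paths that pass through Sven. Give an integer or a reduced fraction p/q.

Pairs whose geodesics pass through Sven — Priya–Wiremu: 1; Priya–Hiro: 2/3; Priya–Lena: 1/2; Bao–Wiremu: 1; Bao–Hiro: 2/2; Bao–Lena: 1; Bob–Wiremu: 1; Bob–Hiro: 2/2; Bob–Lena: 1; Bob–Carol: 1; Wiremu–Alice: 1/2.
All other pairs contribute 0.
Summing the contributions gives betweenness(Sven) = 29/3.

29/3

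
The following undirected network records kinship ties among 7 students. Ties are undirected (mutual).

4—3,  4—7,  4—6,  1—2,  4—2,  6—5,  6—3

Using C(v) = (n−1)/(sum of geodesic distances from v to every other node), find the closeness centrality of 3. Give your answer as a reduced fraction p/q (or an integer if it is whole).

6/11

Distances from 3: 1:3, 2:2, 4:1, 5:2, 6:1, 7:2. Sum = 11.
n = 7, so closeness = 6/11.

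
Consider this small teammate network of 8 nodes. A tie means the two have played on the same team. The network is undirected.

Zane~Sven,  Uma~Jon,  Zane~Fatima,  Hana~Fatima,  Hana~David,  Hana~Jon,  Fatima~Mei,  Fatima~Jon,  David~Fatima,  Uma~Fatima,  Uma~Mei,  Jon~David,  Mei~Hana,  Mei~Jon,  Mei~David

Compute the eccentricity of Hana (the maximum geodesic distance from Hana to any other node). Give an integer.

3

Distances from Hana: David:1, Fatima:1, Jon:1, Mei:1, Sven:3, Uma:2, Zane:2.
The largest is 3 (to Sven), so the eccentricity of Hana is 3.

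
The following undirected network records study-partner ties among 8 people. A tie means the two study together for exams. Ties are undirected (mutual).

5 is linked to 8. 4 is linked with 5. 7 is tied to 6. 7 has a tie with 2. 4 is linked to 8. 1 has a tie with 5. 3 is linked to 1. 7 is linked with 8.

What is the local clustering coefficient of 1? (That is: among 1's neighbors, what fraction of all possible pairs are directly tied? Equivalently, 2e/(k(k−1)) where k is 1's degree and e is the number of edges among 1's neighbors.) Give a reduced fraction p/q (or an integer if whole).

0

1's neighbors: 3 and 5 (k = 2).
Possible neighbor pairs: C(2,2) = 1. Edges among them: none → e = 0.
Clustering(1) = 0/1.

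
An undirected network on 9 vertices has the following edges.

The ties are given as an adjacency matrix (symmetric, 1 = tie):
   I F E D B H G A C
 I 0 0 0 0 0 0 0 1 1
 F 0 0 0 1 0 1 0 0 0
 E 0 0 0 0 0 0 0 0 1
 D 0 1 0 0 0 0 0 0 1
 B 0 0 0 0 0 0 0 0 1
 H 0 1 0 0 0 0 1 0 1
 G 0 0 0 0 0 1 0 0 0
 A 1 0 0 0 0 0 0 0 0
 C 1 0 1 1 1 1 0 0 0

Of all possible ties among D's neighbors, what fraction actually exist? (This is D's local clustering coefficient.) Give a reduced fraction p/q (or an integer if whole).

0

D's neighbors: C and F (k = 2).
Possible neighbor pairs: C(2,2) = 1. Edges among them: none → e = 0.
Clustering(D) = 0/1.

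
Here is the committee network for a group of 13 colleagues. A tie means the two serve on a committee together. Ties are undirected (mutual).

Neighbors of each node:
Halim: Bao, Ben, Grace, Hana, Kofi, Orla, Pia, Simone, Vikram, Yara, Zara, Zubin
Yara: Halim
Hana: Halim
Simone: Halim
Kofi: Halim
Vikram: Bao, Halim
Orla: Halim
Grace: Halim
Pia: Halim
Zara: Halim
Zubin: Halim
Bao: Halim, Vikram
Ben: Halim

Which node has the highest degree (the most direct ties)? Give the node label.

Halim

Degrees — Bao:2, Ben:1, Grace:1, Halim:12, Hana:1, Kofi:1, Orla:1, Pia:1, Simone:1, Vikram:2, Yara:1, Zara:1, Zubin:1.
The maximum is 12, attained only by Halim.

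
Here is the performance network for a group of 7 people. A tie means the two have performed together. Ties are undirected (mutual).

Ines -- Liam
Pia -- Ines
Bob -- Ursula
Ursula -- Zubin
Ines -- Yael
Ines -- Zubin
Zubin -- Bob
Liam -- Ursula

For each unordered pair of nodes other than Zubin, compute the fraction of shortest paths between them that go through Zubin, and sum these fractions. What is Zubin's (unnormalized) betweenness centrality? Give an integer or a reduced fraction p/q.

Pairs whose geodesics pass through Zubin — Bob–Pia: 1; Bob–Ines: 1; Bob–Yael: 1; Pia–Ursula: 1/2; Ursula–Ines: 1/2; Ursula–Yael: 1/2.
All other pairs contribute 0.
Summing the contributions gives betweenness(Zubin) = 9/2.

9/2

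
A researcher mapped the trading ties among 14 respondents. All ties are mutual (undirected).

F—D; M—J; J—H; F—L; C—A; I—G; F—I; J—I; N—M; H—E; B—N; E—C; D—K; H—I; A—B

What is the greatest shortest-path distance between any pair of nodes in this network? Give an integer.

7

Eccentricity of each node (its greatest distance to any other): A:7, B:7, C:6, D:6, E:5, F:5, G:5, H:4, I:4, J:4, K:7, L:6, M:5, N:6.
The maximum eccentricity is 7, realized for instance by the pair K–B via K – D – F – I – J – M – N – B. So the diameter is 7.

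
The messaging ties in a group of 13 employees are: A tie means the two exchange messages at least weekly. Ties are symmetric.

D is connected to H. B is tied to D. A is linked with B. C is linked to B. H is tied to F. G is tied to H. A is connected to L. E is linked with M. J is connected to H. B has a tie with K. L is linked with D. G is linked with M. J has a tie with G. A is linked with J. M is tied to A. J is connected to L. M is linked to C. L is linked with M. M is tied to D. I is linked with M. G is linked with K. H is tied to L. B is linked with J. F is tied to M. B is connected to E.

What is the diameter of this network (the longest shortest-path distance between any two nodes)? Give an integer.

Eccentricity of each node (its greatest distance to any other): A:2, B:3, C:3, D:2, E:3, F:3, G:2, H:3, I:3, J:3, K:3, L:3, M:2.
The maximum eccentricity is 3, realized for instance by the pair C–H via C – M – D – H. So the diameter is 3.

3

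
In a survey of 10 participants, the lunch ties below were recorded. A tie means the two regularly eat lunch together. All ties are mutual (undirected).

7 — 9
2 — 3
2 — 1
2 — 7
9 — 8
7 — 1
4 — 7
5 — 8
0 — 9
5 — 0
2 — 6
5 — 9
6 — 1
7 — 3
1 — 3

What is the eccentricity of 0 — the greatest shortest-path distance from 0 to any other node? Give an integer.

Distances from 0: 1:3, 2:3, 3:3, 4:3, 5:1, 6:4, 7:2, 8:2, 9:1.
The largest is 4 (to 6), so the eccentricity of 0 is 4.

4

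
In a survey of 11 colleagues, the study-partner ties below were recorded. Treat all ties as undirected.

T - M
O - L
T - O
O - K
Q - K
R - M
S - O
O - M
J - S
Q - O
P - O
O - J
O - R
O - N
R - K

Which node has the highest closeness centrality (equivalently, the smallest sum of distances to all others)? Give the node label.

Farness (sum of distances to all others) for each node — J:18, K:17, L:19, M:17, N:19, O:10, P:19, Q:18, R:17, S:18, T:18.
The smallest farness is 10, for O, so O has the highest closeness.

O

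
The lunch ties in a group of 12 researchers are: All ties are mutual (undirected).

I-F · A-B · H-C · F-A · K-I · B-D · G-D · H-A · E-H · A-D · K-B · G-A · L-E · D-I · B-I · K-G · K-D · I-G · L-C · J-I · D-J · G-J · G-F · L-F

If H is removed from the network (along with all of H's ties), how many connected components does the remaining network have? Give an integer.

1

H's neighbors (A, C, and E) remain reachable from one another through other ties, so the rest of the network stays in one piece.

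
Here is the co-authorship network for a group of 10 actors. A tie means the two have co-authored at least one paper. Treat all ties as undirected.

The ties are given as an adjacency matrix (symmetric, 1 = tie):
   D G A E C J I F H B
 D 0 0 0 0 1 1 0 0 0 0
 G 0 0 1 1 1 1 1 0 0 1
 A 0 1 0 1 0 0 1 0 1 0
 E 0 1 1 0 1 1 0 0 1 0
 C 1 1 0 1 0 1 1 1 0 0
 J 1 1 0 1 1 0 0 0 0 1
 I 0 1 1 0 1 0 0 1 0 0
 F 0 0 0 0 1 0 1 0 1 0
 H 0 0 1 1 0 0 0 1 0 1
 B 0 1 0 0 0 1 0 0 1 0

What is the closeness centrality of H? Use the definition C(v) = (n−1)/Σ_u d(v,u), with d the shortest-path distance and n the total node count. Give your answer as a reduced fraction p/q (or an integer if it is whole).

3/5

Distances from H: A:1, B:1, C:2, D:3, E:1, F:1, G:2, I:2, J:2. Sum = 15.
n = 10, so closeness = 9/15 = 3/5.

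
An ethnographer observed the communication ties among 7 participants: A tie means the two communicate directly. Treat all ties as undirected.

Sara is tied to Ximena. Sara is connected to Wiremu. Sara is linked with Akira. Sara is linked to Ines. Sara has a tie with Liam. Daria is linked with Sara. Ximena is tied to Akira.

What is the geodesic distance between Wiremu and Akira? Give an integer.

One shortest route is Wiremu – Sara – Akira, which uses 2 edges, and Wiremu and Akira are not directly tied, so nothing shorter exists. So d(Wiremu,Akira) = 2.

2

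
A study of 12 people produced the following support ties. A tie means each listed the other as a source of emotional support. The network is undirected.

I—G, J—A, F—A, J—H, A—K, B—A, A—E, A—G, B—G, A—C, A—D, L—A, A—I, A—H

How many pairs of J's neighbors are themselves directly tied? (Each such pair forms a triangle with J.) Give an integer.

J's neighbors: A and H.
Neighbor pairs that are themselves tied: J–A–H. Each forms one triangle with J, for 1 in total.

1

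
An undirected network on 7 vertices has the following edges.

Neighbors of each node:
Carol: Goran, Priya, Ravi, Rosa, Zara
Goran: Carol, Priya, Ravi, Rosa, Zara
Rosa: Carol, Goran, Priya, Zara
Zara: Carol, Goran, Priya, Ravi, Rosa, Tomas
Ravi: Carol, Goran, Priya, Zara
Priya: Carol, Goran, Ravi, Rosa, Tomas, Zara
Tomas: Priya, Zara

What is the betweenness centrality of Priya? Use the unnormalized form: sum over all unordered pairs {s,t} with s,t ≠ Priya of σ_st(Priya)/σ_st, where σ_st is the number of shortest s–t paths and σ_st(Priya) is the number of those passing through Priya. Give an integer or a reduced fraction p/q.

9/4

Pairs whose geodesics pass through Priya — Ravi–Rosa: 1/4; Ravi–Tomas: 1/2; Carol–Tomas: 1/2; Rosa–Tomas: 1/2; Tomas–Goran: 1/2.
All other pairs contribute 0.
Summing the contributions gives betweenness(Priya) = 9/4.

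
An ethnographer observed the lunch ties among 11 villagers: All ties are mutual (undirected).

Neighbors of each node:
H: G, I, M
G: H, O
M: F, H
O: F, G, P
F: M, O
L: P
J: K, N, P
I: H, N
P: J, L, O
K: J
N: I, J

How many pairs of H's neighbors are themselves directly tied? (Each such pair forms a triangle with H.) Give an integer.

0

H's neighbors are G, I, and M, but none of them are tied to each other, so no triangle contains H.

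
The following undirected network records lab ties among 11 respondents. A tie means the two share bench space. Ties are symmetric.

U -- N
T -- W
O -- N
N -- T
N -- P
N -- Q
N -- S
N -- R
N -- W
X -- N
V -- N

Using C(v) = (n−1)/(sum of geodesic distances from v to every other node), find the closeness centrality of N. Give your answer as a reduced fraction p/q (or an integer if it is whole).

1

Distances from N: O:1, P:1, Q:1, R:1, S:1, T:1, U:1, V:1, W:1, X:1. Sum = 10.
n = 11, so closeness = 10/10 = 1.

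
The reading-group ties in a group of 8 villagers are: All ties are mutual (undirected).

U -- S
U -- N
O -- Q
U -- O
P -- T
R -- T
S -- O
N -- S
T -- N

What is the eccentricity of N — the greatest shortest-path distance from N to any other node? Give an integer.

3

Distances from N: O:2, P:2, Q:3, R:2, S:1, T:1, U:1.
The largest is 3 (to Q), so the eccentricity of N is 3.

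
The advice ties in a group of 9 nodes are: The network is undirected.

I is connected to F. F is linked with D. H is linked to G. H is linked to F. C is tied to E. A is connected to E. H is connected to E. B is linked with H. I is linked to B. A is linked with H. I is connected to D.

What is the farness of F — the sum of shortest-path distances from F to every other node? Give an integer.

14

Distances from F: A:2, B:2, C:3, D:1, E:2, G:2, H:1, I:1.
Sum = 2 + 2 + 3 + 1 + 2 + 2 + 1 + 1 = 14.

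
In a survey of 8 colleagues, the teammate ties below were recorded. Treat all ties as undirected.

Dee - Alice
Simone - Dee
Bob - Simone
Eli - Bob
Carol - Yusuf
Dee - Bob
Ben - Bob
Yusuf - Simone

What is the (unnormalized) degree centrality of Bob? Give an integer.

Bob is directly tied to Ben, Dee, Eli, and Simone. That is 4 neighbors, so the degree of Bob is 4.

4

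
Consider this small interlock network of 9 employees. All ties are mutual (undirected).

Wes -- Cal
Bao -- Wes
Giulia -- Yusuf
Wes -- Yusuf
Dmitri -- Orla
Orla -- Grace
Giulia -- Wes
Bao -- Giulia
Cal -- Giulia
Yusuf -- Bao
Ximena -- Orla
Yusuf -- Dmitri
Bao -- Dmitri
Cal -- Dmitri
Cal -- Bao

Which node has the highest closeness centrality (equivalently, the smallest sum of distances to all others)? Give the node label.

Dmitri

Farness (sum of distances to all others) for each node — Bao:13, Cal:14, Dmitri:12, Giulia:17, Grace:22, Orla:15, Wes:17, Ximena:22, Yusuf:14.
The smallest farness is 12, for Dmitri, so Dmitri has the highest closeness.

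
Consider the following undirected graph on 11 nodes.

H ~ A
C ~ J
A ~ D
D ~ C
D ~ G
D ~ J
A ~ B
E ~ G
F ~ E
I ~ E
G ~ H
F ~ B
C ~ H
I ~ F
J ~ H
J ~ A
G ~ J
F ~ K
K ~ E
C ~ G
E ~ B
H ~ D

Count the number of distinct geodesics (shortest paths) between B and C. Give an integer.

The shortest distance is 3. The length-3 paths are: B–E–G–C; B–A–D–C; B–A–J–C; B–A–H–C.
That gives 4 distinct shortest paths.

4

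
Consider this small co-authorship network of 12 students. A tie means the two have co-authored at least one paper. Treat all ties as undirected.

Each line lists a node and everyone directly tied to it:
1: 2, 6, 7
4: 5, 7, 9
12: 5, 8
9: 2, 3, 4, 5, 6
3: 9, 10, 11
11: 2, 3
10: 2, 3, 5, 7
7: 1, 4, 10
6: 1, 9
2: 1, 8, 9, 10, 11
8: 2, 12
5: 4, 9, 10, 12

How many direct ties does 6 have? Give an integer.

2

6 is directly tied to 1 and 9. That is 2 neighbors, so the degree of 6 is 2.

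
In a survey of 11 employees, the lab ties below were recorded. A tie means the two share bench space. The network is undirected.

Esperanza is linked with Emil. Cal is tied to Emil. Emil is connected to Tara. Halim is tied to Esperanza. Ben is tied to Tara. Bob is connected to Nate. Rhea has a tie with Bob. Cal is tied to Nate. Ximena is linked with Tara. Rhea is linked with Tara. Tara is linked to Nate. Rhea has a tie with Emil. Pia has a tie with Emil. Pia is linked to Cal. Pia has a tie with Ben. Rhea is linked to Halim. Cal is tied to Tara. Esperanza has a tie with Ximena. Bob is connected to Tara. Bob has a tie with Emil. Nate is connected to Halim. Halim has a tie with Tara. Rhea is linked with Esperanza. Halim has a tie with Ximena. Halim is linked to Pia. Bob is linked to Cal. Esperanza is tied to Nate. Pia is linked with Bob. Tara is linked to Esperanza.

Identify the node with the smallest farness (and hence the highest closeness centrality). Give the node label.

Tara

Farness (sum of distances to all others) for each node — Ben:18, Bob:14, Cal:15, Emil:14, Esperanza:14, Halim:14, Nate:15, Pia:15, Rhea:15, Tara:11, Ximena:17.
The smallest farness is 11, for Tara, so Tara has the highest closeness.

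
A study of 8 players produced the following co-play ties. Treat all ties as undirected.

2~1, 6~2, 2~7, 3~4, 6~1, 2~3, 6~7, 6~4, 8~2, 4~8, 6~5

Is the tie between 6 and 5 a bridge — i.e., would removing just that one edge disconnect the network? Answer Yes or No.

Yes

Without the 6–5 edge there is no alternate route between 6 and 5, so the network disconnects. It is a bridge.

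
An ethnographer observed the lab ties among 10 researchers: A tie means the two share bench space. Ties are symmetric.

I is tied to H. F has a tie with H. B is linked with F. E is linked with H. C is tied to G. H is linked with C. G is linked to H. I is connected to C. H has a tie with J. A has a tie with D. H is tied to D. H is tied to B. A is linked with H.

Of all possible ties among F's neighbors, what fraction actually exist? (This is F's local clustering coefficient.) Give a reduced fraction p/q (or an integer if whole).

F's neighbors: B and H (k = 2).
Possible neighbor pairs: C(2,2) = 1. Edges among them: B–H → e = 1.
Clustering(F) = 1/1.

1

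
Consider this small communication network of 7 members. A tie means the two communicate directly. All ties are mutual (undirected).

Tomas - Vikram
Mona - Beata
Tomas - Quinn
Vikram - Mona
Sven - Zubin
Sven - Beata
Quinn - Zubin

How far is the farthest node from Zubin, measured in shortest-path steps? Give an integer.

Distances from Zubin: Beata:2, Mona:3, Quinn:1, Sven:1, Tomas:2, Vikram:3.
The largest is 3 (to Mona and Vikram), so the eccentricity of Zubin is 3.

3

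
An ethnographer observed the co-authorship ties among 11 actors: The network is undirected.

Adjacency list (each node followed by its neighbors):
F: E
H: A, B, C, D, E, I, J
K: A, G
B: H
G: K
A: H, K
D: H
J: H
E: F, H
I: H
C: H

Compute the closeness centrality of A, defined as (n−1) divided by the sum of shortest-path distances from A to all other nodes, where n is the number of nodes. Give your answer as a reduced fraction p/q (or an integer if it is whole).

Distances from A: B:2, C:2, D:2, E:2, F:3, G:2, H:1, I:2, J:2, K:1. Sum = 19.
n = 11, so closeness = 10/19.

10/19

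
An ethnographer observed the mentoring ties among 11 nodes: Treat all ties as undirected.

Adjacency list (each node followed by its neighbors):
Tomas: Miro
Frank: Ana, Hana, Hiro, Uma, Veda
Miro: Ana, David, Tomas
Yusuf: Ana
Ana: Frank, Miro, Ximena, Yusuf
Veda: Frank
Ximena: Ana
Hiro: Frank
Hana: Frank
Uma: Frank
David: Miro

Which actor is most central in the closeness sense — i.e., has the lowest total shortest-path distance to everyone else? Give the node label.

Farness (sum of distances to all others) for each node — Ana:16, David:30, Frank:17, Hana:26, Hiro:26, Miro:21, Tomas:30, Uma:26, Veda:26, Ximena:25, Yusuf:25.
The smallest farness is 16, for Ana, so Ana has the highest closeness.

Ana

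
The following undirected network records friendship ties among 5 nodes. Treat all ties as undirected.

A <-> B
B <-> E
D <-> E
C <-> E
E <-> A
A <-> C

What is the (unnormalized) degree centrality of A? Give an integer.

3

A is directly tied to B, C, and E. That is 3 neighbors, so the degree of A is 3.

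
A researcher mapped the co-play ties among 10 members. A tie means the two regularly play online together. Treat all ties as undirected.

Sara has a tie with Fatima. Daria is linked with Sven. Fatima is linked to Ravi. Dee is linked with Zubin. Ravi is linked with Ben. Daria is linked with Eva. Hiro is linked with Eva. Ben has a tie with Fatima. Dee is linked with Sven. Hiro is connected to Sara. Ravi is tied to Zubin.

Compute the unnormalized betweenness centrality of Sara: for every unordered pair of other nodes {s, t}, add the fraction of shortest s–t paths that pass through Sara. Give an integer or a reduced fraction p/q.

Pairs whose geodesics pass through Sara — Hiro–Zubin: 1; Hiro–Ravi: 1; Hiro–Ben: 1; Hiro–Fatima: 1; Eva–Ravi: 1; Eva–Ben: 1; Eva–Fatima: 1; Daria–Ben: 1/2; Daria–Fatima: 1.
All other pairs contribute 0.
Summing the contributions gives betweenness(Sara) = 17/2.

17/2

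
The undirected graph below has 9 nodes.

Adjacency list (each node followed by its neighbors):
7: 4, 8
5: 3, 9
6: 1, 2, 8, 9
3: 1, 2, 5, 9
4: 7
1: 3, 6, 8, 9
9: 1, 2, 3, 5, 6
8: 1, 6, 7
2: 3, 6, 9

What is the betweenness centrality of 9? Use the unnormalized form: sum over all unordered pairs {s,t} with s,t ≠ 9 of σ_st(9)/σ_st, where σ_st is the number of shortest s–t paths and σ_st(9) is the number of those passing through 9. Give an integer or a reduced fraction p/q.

Pairs whose geodesics pass through 9 — 7–5: 2/3; 8–5: 2/3; 4–5: 2/3; 2–1: 1/3; 2–5: 1/2; 1–5: 1/2; 3–6: 1/3; 5–6: 1.
All other pairs contribute 0.
Summing the contributions gives betweenness(9) = 14/3.

14/3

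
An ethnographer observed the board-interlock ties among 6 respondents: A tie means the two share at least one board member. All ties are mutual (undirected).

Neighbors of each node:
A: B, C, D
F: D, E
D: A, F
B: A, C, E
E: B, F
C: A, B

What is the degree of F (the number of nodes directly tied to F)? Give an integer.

F is directly tied to D and E. That is 2 neighbors, so the degree of F is 2.

2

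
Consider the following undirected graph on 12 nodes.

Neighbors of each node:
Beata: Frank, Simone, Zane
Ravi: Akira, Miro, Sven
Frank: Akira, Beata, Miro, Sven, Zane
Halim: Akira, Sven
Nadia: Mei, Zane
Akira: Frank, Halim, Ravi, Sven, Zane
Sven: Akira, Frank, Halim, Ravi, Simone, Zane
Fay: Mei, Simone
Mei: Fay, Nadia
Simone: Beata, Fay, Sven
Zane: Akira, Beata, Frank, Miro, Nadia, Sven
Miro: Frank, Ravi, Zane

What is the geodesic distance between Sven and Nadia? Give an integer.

2

One shortest route is Sven – Zane – Nadia, which uses 2 edges, and Sven and Nadia are not directly tied, so nothing shorter exists. So d(Sven,Nadia) = 2.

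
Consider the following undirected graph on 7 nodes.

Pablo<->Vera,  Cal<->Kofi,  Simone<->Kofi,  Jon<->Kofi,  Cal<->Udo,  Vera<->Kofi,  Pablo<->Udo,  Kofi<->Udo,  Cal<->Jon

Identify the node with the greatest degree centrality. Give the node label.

Kofi

Degrees — Cal:3, Jon:2, Kofi:5, Pablo:2, Simone:1, Udo:3, Vera:2.
The maximum is 5, attained only by Kofi.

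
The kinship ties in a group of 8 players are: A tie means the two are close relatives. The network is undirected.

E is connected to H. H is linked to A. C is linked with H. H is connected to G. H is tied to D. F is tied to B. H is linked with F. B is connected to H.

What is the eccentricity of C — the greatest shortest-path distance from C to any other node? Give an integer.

Distances from C: A:2, B:2, D:2, E:2, F:2, G:2, H:1.
The largest is 2 (to D, G, B, F, E, and A), so the eccentricity of C is 2.

2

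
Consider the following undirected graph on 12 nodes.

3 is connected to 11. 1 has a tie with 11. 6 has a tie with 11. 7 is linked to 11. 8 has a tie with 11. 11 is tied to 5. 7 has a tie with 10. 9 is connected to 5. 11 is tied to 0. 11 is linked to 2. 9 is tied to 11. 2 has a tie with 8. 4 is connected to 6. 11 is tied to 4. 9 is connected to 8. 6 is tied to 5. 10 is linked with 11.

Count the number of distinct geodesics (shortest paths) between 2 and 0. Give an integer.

The shortest distance is 2, and the only length-2 path is 2–11–0. So there is exactly 1 shortest path.

1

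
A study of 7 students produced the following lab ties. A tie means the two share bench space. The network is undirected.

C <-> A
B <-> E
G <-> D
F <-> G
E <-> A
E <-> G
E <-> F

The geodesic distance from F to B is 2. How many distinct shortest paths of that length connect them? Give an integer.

1

The shortest distance is 2, and the only length-2 path is F–E–B. So there is exactly 1 shortest path.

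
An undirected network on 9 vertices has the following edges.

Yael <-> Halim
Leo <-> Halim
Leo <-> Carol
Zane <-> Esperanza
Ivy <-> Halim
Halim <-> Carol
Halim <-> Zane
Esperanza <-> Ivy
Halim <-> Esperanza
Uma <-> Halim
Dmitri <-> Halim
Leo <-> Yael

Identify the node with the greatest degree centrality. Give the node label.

Halim

Degrees — Carol:2, Dmitri:1, Esperanza:3, Halim:8, Ivy:2, Leo:3, Uma:1, Yael:2, Zane:2.
The maximum is 8, attained only by Halim.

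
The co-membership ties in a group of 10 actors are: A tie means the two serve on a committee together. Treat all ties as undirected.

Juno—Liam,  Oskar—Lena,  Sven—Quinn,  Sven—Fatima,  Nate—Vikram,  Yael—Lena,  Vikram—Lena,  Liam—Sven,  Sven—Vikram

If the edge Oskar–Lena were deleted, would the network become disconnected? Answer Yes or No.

Yes

Without the Oskar–Lena edge there is no alternate route between Oskar and Lena, so the network disconnects. It is a bridge.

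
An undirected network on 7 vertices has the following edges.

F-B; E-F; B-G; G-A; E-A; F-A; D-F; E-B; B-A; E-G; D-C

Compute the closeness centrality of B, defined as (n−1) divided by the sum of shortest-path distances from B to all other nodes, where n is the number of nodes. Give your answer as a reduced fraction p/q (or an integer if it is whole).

Distances from B: A:1, C:3, D:2, E:1, F:1, G:1. Sum = 9.
n = 7, so closeness = 6/9 = 2/3.

2/3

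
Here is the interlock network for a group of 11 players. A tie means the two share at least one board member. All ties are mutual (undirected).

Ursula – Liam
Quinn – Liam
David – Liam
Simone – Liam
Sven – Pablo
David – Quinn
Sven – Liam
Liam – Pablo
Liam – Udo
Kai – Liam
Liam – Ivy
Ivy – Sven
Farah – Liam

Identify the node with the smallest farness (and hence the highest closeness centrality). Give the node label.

Liam

Farness (sum of distances to all others) for each node — David:18, Farah:19, Ivy:18, Kai:19, Liam:10, Pablo:18, Quinn:18, Simone:19, Sven:17, Udo:19, Ursula:19.
The smallest farness is 10, for Liam, so Liam has the highest closeness.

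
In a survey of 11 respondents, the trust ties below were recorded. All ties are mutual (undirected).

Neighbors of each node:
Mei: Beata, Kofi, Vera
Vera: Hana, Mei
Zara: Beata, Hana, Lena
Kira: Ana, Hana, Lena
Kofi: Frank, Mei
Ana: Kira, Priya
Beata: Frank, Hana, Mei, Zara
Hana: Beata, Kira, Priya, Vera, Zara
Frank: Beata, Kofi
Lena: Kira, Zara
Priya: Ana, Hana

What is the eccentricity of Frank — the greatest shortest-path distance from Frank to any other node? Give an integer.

4

Distances from Frank: Ana:4, Beata:1, Hana:2, Kira:3, Kofi:1, Lena:3, Mei:2, Priya:3, Vera:3, Zara:2.
The largest is 4 (to Ana), so the eccentricity of Frank is 4.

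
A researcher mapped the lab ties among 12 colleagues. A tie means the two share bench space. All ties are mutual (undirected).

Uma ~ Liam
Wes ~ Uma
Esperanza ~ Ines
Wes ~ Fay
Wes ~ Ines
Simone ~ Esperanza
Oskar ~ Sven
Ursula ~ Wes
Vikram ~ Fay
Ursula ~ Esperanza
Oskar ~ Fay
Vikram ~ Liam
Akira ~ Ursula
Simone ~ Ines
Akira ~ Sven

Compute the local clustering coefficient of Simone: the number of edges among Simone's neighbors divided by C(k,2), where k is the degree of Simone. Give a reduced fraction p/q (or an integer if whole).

Simone's neighbors: Esperanza and Ines (k = 2).
Possible neighbor pairs: C(2,2) = 1. Edges among them: Esperanza–Ines → e = 1.
Clustering(Simone) = 1/1.

1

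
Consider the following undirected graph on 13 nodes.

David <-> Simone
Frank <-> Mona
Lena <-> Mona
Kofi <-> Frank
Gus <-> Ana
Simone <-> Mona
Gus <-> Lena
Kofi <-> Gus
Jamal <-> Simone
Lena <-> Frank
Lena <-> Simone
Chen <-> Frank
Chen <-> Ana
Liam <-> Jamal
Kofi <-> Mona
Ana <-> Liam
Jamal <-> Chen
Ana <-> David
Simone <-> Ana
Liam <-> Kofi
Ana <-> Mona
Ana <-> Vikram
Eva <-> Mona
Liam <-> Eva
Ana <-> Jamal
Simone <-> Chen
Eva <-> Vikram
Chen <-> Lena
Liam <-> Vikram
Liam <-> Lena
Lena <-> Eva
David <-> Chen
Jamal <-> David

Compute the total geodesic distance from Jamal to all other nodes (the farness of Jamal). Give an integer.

19

Distances from Jamal: Ana:1, Chen:1, David:1, Eva:2, Frank:2, Gus:2, Kofi:2, Lena:2, Liam:1, Mona:2, Simone:1, Vikram:2.
Sum = 1 + 1 + 1 + 2 + 2 + 2 + 2 + 2 + 1 + 2 + 1 + 2 = 19.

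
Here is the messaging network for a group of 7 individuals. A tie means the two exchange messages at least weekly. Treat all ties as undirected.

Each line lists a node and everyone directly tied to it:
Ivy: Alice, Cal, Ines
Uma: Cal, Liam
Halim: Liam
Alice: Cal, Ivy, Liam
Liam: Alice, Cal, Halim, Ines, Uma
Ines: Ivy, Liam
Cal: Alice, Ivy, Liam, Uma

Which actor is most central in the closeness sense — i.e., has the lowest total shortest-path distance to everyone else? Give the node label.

Liam

Farness (sum of distances to all others) for each node — Alice:9, Cal:8, Halim:12, Ines:10, Ivy:10, Liam:7, Uma:10.
The smallest farness is 7, for Liam, so Liam has the highest closeness.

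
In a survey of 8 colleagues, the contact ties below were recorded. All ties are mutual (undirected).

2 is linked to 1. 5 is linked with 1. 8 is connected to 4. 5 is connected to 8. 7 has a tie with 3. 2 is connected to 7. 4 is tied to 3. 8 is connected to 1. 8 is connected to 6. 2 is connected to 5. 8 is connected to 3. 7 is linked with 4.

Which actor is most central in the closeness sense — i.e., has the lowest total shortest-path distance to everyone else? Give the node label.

Farness (sum of distances to all others) for each node — 1:11, 2:12, 3:11, 4:11, 5:11, 6:15, 7:12, 8:9.
The smallest farness is 9, for 8, so 8 has the highest closeness.

8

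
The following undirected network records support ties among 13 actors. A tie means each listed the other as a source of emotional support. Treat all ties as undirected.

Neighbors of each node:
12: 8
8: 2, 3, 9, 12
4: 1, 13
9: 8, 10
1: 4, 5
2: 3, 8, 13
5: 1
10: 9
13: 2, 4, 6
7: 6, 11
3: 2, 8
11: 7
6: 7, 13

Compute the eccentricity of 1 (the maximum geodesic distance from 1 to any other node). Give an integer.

6

Distances from 1: 2:3, 3:4, 4:1, 5:1, 6:3, 7:4, 8:4, 9:5, 10:6, 11:5, 12:5, 13:2.
The largest is 6 (to 10), so the eccentricity of 1 is 6.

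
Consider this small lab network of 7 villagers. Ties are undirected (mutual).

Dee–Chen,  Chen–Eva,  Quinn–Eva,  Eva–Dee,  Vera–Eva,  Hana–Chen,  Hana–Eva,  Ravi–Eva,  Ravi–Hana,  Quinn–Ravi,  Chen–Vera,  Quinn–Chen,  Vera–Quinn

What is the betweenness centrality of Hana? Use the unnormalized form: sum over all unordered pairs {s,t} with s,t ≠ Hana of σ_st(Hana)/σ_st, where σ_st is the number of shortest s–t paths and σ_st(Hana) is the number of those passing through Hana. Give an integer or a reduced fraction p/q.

1/3

Pairs whose geodesics pass through Hana — Chen–Ravi: 1/3.
All other pairs contribute 0.
Summing the contributions gives betweenness(Hana) = 1/3.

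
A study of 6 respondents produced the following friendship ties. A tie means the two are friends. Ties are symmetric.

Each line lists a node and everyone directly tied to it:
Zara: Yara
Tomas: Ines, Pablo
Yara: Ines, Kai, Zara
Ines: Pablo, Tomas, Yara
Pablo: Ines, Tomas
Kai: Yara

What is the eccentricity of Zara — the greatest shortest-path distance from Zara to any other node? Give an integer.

3

Distances from Zara: Ines:2, Kai:2, Pablo:3, Tomas:3, Yara:1.
The largest is 3 (to Pablo and Tomas), so the eccentricity of Zara is 3.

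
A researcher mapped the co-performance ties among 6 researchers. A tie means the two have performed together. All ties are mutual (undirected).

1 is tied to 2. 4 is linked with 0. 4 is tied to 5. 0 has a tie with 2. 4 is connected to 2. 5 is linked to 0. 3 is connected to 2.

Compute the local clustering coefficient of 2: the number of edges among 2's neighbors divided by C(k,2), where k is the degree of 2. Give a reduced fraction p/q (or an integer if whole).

2's neighbors: 0, 1, 3, and 4 (k = 4).
Possible neighbor pairs: C(4,2) = 6. Edges among them: 0–4 → e = 1.
Clustering(2) = 1/6.

1/6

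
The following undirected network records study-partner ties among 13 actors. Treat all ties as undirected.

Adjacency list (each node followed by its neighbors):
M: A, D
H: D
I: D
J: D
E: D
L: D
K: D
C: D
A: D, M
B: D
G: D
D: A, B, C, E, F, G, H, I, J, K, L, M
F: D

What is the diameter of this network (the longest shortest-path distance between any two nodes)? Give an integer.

2

Eccentricity of each node (its greatest distance to any other): A:2, B:2, C:2, D:1, E:2, F:2, G:2, H:2, I:2, J:2, K:2, L:2, M:2.
The maximum eccentricity is 2, realized for instance by the pair I–B via I – D – B. So the diameter is 2.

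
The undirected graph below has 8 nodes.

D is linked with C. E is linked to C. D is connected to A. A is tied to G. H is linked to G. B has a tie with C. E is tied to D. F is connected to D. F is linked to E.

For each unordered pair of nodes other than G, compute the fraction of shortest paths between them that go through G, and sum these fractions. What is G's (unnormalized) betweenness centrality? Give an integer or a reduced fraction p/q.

Pairs whose geodesics pass through G — B–H: 1; H–A: 1; H–E: 1; H–C: 1; H–D: 1; H–F: 1.
All other pairs contribute 0.
Summing the contributions gives betweenness(G) = 6.

6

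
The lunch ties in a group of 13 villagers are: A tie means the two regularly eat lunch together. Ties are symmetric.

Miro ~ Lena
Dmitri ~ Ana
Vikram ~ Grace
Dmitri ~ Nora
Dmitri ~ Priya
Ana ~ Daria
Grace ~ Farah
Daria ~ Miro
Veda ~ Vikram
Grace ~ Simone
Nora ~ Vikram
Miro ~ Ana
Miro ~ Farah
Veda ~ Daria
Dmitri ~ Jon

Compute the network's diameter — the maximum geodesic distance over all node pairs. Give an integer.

Eccentricity of each node (its greatest distance to any other): Ana:4, Daria:4, Dmitri:4, Farah:4, Grace:4, Jon:5, Lena:4, Miro:3, Nora:4, Priya:5, Simone:5, Veda:4, Vikram:4.
The maximum eccentricity is 5, realized for instance by the pair Jon–Simone via Jon – Dmitri – Nora – Vikram – Grace – Simone. So the diameter is 5.

5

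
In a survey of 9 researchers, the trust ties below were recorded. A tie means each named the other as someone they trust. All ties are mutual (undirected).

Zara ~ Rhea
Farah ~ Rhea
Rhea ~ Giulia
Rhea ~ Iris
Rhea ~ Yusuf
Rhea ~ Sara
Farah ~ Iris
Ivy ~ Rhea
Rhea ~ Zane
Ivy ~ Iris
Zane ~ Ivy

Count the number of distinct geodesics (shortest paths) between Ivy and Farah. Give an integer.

The shortest distance is 2. The length-2 paths are: Ivy–Rhea–Farah; Ivy–Iris–Farah.
That gives 2 distinct shortest paths.

2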